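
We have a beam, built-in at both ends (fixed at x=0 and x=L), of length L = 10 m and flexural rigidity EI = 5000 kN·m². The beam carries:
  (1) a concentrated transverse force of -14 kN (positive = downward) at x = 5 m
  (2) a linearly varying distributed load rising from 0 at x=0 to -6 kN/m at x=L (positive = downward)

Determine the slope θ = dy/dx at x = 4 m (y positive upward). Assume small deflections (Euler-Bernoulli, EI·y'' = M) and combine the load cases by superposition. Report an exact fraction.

θ(4) = 71/12500 rad

Load 1 — point force P=-14 kN at a=5 m (b=L-a=5):
  θ_1 = -Pb²x(2aL-(3a+b)x)/(2L³EI)  [x≤a] = -(-14)·5²·4·(2·5·10-(3·5+5)·4)/(2·10³·5000) = 7/2500 rad
Load 2 — triangular load w₀=-6 kN/m (0→w₀ over full span):
  θ_2 = -w₀(2x(L-x)(L-2x)(x+2L)+x²(L-x)²)/(120LEI) = -(-6)·(2·4·(10-4)·(10-2·4)·(4+2·10)+4²·(10-4)²)/(120·10·5000) = 9/3125 rad
Superposition: θ = Σ θ_i = 71/12500 rad ≈ 0.005680 rad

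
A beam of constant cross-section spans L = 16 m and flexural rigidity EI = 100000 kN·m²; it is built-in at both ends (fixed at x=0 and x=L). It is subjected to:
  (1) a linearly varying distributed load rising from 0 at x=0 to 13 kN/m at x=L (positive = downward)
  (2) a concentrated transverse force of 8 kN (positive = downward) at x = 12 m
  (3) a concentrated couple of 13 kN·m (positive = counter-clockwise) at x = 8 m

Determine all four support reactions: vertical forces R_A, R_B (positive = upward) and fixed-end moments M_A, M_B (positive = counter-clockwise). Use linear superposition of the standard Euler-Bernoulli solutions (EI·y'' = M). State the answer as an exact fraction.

Load 1 — triangular load w₀=13 kN/m (0→w₀ over full span):
  R_A = 3w₀L/20 = 3·13·16/20 = 156/5 kN
  M_A = w₀L²/30 = 13·16²/30 = 1664/15 kN·m
  R_B = 7w₀L/20 = 7·13·16/20 = 364/5 kN
  M_B = -w₀L²/20 = -13·16²/20 = -832/5 kN·m
Load 2 — point force P=8 kN at a=12 m (b=L-a=4):
  R_A = Pb²(3a+b)/L³ = 8·4²·(3·12+4)/16³ = 5/4 kN
  M_A = Pab²/L² = 8·12·4²/16² = 6 kN·m
  R_B = Pa²(a+3b)/L³ = 8·12²·(12+3·4)/16³ = 27/4 kN
  M_B = -Pa²b/L² = -8·12²·4/16² = -18 kN·m
Load 3 — applied couple M₀=13 kN·m at a=8 m (b=L-a=8):
  R_A = 6M₀ab/L³ = 6·13·8·8/16³ = 39/32 kN
  M_A = M₀b(2a-b)/L² = 13·8·(2·8-8)/16² = 13/4 kN·m
  R_B = -6M₀ab/L³ = -6·13·8·8/16³ = -39/32 kN
  M_B = M₀a(2b-a)/L² = 13·8·(2·8-8)/16² = 13/4 kN·m
Superposition: R_A = 5387/160 kN, M_A = 7211/60 kN·m, R_B = 12533/160 kN, M_B = -3623/20 kN·m

R_A = 5387/160 kN, M_A = 7211/60 kN·m, R_B = 12533/160 kN, M_B = -3623/20 kN·m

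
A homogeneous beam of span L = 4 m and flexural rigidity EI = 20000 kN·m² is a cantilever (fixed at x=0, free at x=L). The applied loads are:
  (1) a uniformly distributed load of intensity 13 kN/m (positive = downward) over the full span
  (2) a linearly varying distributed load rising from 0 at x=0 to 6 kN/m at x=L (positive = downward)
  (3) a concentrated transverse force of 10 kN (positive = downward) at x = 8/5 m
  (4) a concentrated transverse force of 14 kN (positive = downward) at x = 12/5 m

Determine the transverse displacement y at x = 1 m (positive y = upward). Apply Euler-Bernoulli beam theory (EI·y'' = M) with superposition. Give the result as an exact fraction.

y(1) = -1259/320000 m

Load 1 — uniform load w=13 kN/m over full span:
  y_1 = -wx²(x²-4Lx+6L²)/(24EI) = -13·1²·(1²-4·4·1+6·4²)/(24·20000) = -351/160000 m
Load 2 — triangular load w₀=6 kN/m (0→w₀ over full span):
  y_2 = (w₀Lx³/12-w₀L²x²/6-w₀x⁵/(120L))/EI = (6·4·1³/12-6·4²·1²/6-6·1⁵/(120·4))/20000 = -1121/1600000 m
Load 3 — point force P=10 kN at a=8/5 m (b=L-a=12/5):
  y_3 = -Px²(3a-x)/(6EI)  [x≤a] = -10·1²·(3·(8/5)-1)/(6·20000) = -19/60000 m
Load 4 — point force P=14 kN at a=12/5 m (b=L-a=8/5):
  y_4 = -Px²(3a-x)/(6EI)  [x≤a] = -14·1²·(3·(12/5)-1)/(6·20000) = -217/300000 m
Superposition: y = Σ y_i = -1259/320000 m ≈ -0.003934 m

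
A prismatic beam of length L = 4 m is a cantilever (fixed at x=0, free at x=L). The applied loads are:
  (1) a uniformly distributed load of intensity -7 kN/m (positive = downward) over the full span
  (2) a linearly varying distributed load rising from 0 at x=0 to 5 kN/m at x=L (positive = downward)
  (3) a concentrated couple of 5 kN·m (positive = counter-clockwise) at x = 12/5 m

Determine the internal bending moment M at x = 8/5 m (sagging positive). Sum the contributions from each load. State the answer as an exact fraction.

M(8/5) = 341/25 kN·m

Load 1 — uniform load w=-7 kN/m over full span:
  M_1 = -w(L-x)²/2 = -(-7)·(4-(8/5))²/2 = 504/25 kN·m
Load 2 — triangular load w₀=5 kN/m (0→w₀ over full span):
  M_2 = w₀Lx/2 - w₀L²/3 - w₀x³/(6L) = 5·4·(8/5)/2 - 5·4²/3 - 5·(8/5)³/(6·4) = -288/25 kN·m
Load 3 — applied couple M₀=5 kN·m at a=12/5 m (b=L-a=8/5):
  M_3 = M₀  [x≤a] = 5 = 5 kN·m
Superposition: M = Σ M_i = 341/25 kN·m ≈ 13.640000 kN·m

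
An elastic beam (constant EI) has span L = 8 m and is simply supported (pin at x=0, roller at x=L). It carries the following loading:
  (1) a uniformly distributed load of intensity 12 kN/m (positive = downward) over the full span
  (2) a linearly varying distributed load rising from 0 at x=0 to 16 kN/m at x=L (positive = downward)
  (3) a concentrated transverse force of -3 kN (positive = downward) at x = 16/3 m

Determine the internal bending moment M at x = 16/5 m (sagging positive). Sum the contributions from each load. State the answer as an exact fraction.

M(16/5) = 18288/125 kN·m

Load 1 — uniform load w=12 kN/m over full span:
  M_1 = wx(L-x)/2 = 12·(16/5)·(8-(16/5))/2 = 2304/25 kN·m
Load 2 — triangular load w₀=16 kN/m (0→w₀ over full span):
  M_2 = w₀Lx/6 - w₀x³/(6L) = 16·8·(16/5)/6 - 16·(16/5)³/(6·8) = 7168/125 kN·m
Load 3 — point force P=-3 kN at a=16/3 m (b=L-a=8/3):
  M_3 = Pbx/L  [x≤a] = (-3)·(8/3)·(16/5)/8 = -16/5 kN·m
Superposition: M = Σ M_i = 18288/125 kN·m ≈ 146.304000 kN·m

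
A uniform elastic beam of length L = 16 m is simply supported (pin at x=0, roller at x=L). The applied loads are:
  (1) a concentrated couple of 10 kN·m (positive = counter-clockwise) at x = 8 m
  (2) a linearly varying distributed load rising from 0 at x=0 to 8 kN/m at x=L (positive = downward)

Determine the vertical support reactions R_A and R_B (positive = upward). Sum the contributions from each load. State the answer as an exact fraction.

R_A = 527/24 kN, R_B = 1009/24 kN

Load 1 — applied couple M₀=10 kN·m at a=8 m (b=L-a=8):
  R_A = M₀/L = 10/16 = 5/8 kN
  R_B = -M₀/L = -10/16 = -5/8 kN
Load 2 — triangular load w₀=8 kN/m (0→w₀ over full span):
  R_A = w₀L/6 = 8·16/6 = 64/3 kN
  R_B = w₀L/3 = 8·16/3 = 128/3 kN
Superposition: R_A = 527/24 kN, R_B = 1009/24 kN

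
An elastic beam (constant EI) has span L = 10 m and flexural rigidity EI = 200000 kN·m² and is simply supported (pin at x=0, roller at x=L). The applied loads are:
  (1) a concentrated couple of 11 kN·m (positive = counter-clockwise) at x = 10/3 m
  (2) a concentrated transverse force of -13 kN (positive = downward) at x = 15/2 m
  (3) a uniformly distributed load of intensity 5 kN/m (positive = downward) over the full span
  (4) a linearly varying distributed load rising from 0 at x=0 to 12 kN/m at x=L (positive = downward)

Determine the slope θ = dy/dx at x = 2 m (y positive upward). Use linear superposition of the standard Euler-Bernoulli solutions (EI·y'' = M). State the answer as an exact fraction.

θ(2) = -441419/288000000 rad

Load 1 — applied couple M₀=11 kN·m at a=10/3 m (b=L-a=20/3):
  θ_1 = (M₀x²/(2L)+C₁)/EI  [x≤a] with C₁=M₀(3b²-L²)/(6L)=55/9 = (11·2²/(2·10)+(55/9))/200000 = 187/4500000 rad
Load 2 — point force P=-13 kN at a=15/2 m (b=L-a=5/2):
  θ_2 = -Pb(L²-b²-3x²)/(6LEI)  [x≤a] = -(-13)·(5/2)·(10²-(5/2)²-3·2²)/(6·10·200000) = 1417/6400000 rad
Load 3 — uniform load w=5 kN/m over full span:
  θ_3 = -w(L³-6Lx²+4x³)/(24EI) = -5·(10³-6·10·2²+4·2³)/(24·200000) = -33/40000 rad
Load 4 — triangular load w₀=12 kN/m (0→w₀ over full span):
  θ_4 = -w₀(7L⁴-30L²x²+15x⁴)/(360LEI) = -12·(7·10⁴-30·10²·2²+15·2⁴)/(360·10·200000) = -91/93750 rad
Superposition: θ = Σ θ_i = -441419/288000000 rad ≈ -0.001533 rad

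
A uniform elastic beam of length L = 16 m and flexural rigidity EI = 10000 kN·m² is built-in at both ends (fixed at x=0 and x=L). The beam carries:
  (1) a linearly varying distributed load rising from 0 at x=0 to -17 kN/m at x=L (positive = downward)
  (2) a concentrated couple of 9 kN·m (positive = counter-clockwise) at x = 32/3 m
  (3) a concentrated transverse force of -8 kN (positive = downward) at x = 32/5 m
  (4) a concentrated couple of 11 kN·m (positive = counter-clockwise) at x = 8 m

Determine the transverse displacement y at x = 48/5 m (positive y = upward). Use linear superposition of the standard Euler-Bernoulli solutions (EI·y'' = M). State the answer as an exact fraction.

Load 1 — triangular load w₀=-17 kN/m (0→w₀ over full span):
  y_1 = -w₀x²(L-x)²(x+2L)/(120LEI) = -(-17)·(48/5)²·(16-(48/5))²·((48/5)+2·16)/(120·16·10000) = 1357824/9765625 m
Load 2 — applied couple M₀=9 kN·m at a=32/3 m (b=L-a=16/3):
  y_2 = (R_Ax³/6 - M_Ax²/2)/EI  [x≤a] with R_A=3/4, M_A=3 = ((3/4)·(48/5)³/6 - 3·(48/5)²/2)/10000 = -216/78125 m
Load 3 — point force P=-8 kN at a=32/5 m (b=L-a=48/5):
  y_3 = -Pa²(L-x)²(3bL-(3b+a)(L-x))/(6L³EI)  [x>a] = -(-8)·(32/5)²·(16-(48/5))²·(3·(48/5)·16-(3·(48/5)+(32/5))·(16-(48/5)))/(6·16³·10000) = 376832/29296875 m
Load 4 — applied couple M₀=11 kN·m at a=8 m (b=L-a=8):
  y_4 = (R_Ax³/6 - M_Ax²/2 - M₀(x-a)²/2)/EI  [x>a] with R_A=33/32, M_A=11/4 = ((33/32)·(48/5)³/6 - (11/4)·(48/5)²/2 - 11·((48/5)-8)²/2)/10000 = 88/78125 m
Superposition: y = Σ y_i = 4402304/29296875 m ≈ 0.150265 m

y(48/5) = 4402304/29296875 m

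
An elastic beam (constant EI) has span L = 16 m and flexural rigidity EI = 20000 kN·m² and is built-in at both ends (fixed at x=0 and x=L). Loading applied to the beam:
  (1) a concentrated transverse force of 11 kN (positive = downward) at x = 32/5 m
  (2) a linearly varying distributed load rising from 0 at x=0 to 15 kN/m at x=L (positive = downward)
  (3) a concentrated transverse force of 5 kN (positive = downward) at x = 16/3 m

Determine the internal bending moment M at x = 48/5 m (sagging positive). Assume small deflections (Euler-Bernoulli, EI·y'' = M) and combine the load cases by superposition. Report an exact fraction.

Load 1 — point force P=11 kN at a=32/5 m (b=L-a=48/5):
  M_1 = Pa²(a+3b)(L-x)/L³ - Pa²b/L²  [x>a] = 11·(32/5)²·((32/5)+3·(48/5))·(16-(48/5))/16³ - 11·(32/5)²·(48/5)/16² = 4928/625 kN·m
Load 2 — triangular load w₀=15 kN/m (0→w₀ over full span):
  M_2 = 3w₀Lx/20 - w₀L²/30 - w₀x³/(6L) = 3·15·16·(48/5)/20 - 15·16²/30 - 15·(48/5)³/(6·16) = 1984/25 kN·m
Load 3 — point force P=5 kN at a=16/3 m (b=L-a=32/3):
  M_3 = Pa²(a+3b)(L-x)/L³ - Pa²b/L²  [x>a] = 5·(16/3)²·((16/3)+3·(32/3))·(16-(48/5))/16³ - 5·(16/3)²·(32/3)/16² = 64/27 kN·m
Superposition: M = Σ M_i = 1512256/16875 kN·m ≈ 89.615170 kN·m

M(48/5) = 1512256/16875 kN·m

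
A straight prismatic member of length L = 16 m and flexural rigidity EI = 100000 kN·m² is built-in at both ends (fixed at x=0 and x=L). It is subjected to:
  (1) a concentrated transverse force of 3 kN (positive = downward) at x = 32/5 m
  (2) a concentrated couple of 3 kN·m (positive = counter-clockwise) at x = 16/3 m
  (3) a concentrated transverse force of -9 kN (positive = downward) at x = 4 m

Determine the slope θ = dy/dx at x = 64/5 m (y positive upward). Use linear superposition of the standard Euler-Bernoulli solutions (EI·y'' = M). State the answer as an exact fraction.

Load 1 — point force P=3 kN at a=32/5 m (b=L-a=48/5):
  θ_1 = Pa²(L-x)(2bL-(3b+a)(L-x))/(2L³EI)  [x>a] = 3·(32/5)²·(16-(64/5))·(2·(48/5)·16-(3·(48/5)+(32/5))·(16-(64/5)))/(2·16³·100000) = 912/9765625 rad
Load 2 — applied couple M₀=3 kN·m at a=16/3 m (b=L-a=32/3):
  θ_2 = (R_Ax²/2 - M_Ax - M₀(x-a))/EI  [x>a] with R_A=1/4, M_A=0 = ((1/4)·(64/5)²/2 - 0·(64/5) - 3·((64/5)-(16/3)))/100000 = -3/156250 rad
Load 3 — point force P=-9 kN at a=4 m (b=L-a=12):
  θ_3 = Pa²(L-x)(2bL-(3b+a)(L-x))/(2L³EI)  [x>a] = (-9)·4²·(16-(64/5))·(2·12·16-(3·12+4)·(16-(64/5)))/(2·16³·100000) = -9/62500 rad
Superposition: θ = Σ θ_i = -2727/39062500 rad ≈ -0.000070 rad

θ(64/5) = -2727/39062500 rad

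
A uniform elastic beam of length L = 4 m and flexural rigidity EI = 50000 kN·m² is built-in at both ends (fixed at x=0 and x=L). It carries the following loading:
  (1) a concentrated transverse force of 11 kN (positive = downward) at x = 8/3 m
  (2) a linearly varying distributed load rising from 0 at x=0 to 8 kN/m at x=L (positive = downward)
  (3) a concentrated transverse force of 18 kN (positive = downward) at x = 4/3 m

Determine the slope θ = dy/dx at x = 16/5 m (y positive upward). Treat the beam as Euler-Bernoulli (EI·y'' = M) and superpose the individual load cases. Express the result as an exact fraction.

Load 1 — point force P=11 kN at a=8/3 m (b=L-a=4/3):
  θ_1 = Pa²(L-x)(2bL-(3b+a)(L-x))/(2L³EI)  [x>a] = 11·(8/3)²·(4-(16/5))·(2·(4/3)·4-(3·(4/3)+(8/3))·(4-(16/5)))/(2·4³·50000) = 22/421875 rad
Load 2 — triangular load w₀=8 kN/m (0→w₀ over full span):
  θ_2 = -w₀(2x(L-x)(L-2x)(x+2L)+x²(L-x)²)/(120LEI) = -8·(2·(16/5)·(4-(16/5))·(4-2·(16/5))·((16/5)+2·4)+(16/5)²·(4-(16/5))²)/(120·4·50000) = 256/5859375 rad
Load 3 — point force P=18 kN at a=4/3 m (b=L-a=8/3):
  θ_3 = Pa²(L-x)(2bL-(3b+a)(L-x))/(2L³EI)  [x>a] = 18·(4/3)²·(4-(16/5))·(2·(8/3)·4-(3·(8/3)+(4/3))·(4-(16/5)))/(2·4³·50000) = 13/234375 rad
Superposition: θ = Σ θ_i = 7979/52734375 rad ≈ 0.000151 rad

θ(16/5) = 7979/52734375 rad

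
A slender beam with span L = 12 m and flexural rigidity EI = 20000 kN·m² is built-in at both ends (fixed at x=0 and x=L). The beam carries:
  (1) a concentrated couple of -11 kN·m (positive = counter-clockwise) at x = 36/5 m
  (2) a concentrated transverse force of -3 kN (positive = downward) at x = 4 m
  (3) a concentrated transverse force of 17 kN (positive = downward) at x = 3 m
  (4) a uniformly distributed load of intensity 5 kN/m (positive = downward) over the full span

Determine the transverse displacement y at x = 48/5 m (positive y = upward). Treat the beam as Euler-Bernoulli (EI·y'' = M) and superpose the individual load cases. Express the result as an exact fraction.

Load 1 — applied couple M₀=-11 kN·m at a=36/5 m (b=L-a=24/5):
  y_1 = (R_Ax³/6 - M_Ax²/2 - M₀(x-a)²/2)/EI  [x>a] with R_A=-33/25, M_A=-88/25 = ((-33/25)·(48/5)³/6 - (-88/25)·(48/5)²/2 - (-11)·((48/5)-(36/5))²/2)/20000 = -297/7812500 m
Load 2 — point force P=-3 kN at a=4 m (b=L-a=8):
  y_2 = -Pa²(L-x)²(3bL-(3b+a)(L-x))/(6L³EI)  [x>a] = -(-3)·4²·(12-(48/5))²·(3·8·12-(3·8+4)·(12-(48/5)))/(6·12³·20000) = 23/78125 m
Load 3 — point force P=17 kN at a=3 m (b=L-a=9):
  y_3 = -Pa²(L-x)²(3bL-(3b+a)(L-x))/(6L³EI)  [x>a] = -17·3²·(12-(48/5))²·(3·9·12-(3·9+3)·(12-(48/5)))/(6·12³·20000) = -1071/1000000 m
Load 4 — uniform load w=5 kN/m over full span:
  y_4 = -wx²(L-x)²/(24EI) = -5·(48/5)²·(12-(48/5))²/(24·20000) = -432/78125 m
Superposition: y = Σ y_i = -793027/125000000 m ≈ -0.006344 m

y(48/5) = -793027/125000000 m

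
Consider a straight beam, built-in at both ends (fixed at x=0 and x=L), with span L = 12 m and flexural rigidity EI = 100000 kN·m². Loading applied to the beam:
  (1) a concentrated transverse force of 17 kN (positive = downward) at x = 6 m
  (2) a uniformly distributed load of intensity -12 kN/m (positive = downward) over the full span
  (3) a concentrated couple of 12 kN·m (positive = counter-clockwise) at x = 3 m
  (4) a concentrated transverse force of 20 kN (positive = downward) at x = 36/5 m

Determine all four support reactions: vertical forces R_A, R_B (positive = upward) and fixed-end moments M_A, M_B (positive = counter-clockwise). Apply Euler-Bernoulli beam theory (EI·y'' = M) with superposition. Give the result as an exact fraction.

Load 1 — point force P=17 kN at a=6 m (b=L-a=6):
  R_A = Pb²(3a+b)/L³ = 17·6²·(3·6+6)/12³ = 17/2 kN
  M_A = Pab²/L² = 17·6·6²/12² = 51/2 kN·m
  R_B = Pa²(a+3b)/L³ = 17·6²·(6+3·6)/12³ = 17/2 kN
  M_B = -Pa²b/L² = -17·6²·6/12² = -51/2 kN·m
Load 2 — uniform load w=-12 kN/m over full span:
  R_A = wL/2 = (-12)·12/2 = -72 kN
  M_A = wL²/12 = (-12)·12²/12 = -144 kN·m
  R_B = wL/2 = (-12)·12/2 = -72 kN
  M_B = -wL²/12 = -(-12)·12²/12 = 144 kN·m
Load 3 — applied couple M₀=12 kN·m at a=3 m (b=L-a=9):
  R_A = 6M₀ab/L³ = 6·12·3·9/12³ = 9/8 kN
  M_A = M₀b(2a-b)/L² = 12·9·(2·3-9)/12² = -9/4 kN·m
  R_B = -6M₀ab/L³ = -6·12·3·9/12³ = -9/8 kN
  M_B = M₀a(2b-a)/L² = 12·3·(2·9-3)/12² = 15/4 kN·m
Load 4 — point force P=20 kN at a=36/5 m (b=L-a=24/5):
  R_A = Pb²(3a+b)/L³ = 20·(24/5)²·(3·(36/5)+(24/5))/12³ = 176/25 kN
  M_A = Pab²/L² = 20·(36/5)·(24/5)²/12² = 576/25 kN·m
  R_B = Pa²(a+3b)/L³ = 20·(36/5)²·((36/5)+3·(24/5))/12³ = 324/25 kN
  M_B = -Pa²b/L² = -20·(36/5)²·(24/5)/12² = -864/25 kN·m
Superposition: R_A = -11067/200 kN, M_A = -9771/100 kN·m, R_B = -10333/200 kN, M_B = 8769/100 kN·m

R_A = -11067/200 kN, M_A = -9771/100 kN·m, R_B = -10333/200 kN, M_B = 8769/100 kN·m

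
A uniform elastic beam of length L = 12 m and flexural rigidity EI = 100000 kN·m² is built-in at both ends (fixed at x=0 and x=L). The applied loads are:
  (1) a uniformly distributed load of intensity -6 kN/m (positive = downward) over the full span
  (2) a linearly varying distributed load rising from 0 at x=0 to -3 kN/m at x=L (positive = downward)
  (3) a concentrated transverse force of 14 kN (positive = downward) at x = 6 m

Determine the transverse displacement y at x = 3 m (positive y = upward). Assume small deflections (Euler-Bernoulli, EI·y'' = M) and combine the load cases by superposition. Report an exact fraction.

Load 1 — uniform load w=-6 kN/m over full span:
  y_1 = -wx²(L-x)²/(24EI) = -(-6)·3²·(12-3)²/(24·100000) = 729/400000 m
Load 2 — triangular load w₀=-3 kN/m (0→w₀ over full span):
  y_2 = -w₀x²(L-x)²(x+2L)/(120LEI) = -(-3)·3²·(12-3)²·(3+2·12)/(120·12·100000) = 6561/16000000 m
Load 3 — point force P=14 kN at a=6 m (b=L-a=6):
  y_3 = -Pb²x²(3aL-(3a+b)x)/(6L³EI)  [x≤a] = -14·6²·3²·(3·6·12-(3·6+6)·3)/(6·12³·100000) = -63/100000 m
Superposition: y = Σ y_i = 25641/16000000 m ≈ 0.001603 m

y(3) = 25641/16000000 m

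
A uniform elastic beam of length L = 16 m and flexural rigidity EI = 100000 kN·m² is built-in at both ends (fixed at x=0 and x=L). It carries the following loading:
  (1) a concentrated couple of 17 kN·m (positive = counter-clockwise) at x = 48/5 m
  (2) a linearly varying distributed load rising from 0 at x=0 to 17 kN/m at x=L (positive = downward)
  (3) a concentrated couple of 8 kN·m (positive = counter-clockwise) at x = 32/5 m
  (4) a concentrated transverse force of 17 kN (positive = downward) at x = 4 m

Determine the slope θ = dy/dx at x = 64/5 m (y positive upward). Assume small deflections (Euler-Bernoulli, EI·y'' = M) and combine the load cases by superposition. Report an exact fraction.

Load 1 — applied couple M₀=17 kN·m at a=48/5 m (b=L-a=32/5):
  θ_1 = (R_Ax²/2 - M_Ax - M₀(x-a))/EI  [x>a] with R_A=153/100, M_A=136/25 = ((153/100)·(64/5)²/2 - (136/25)·(64/5) - 17·((64/5)-(48/5)))/100000 = 51/3906250 rad
Load 2 — triangular load w₀=17 kN/m (0→w₀ over full span):
  θ_2 = -w₀(2x(L-x)(L-2x)(x+2L)+x²(L-x)²)/(120LEI) = -17·(2·(64/5)·(16-(64/5))·(16-2·(64/5))·((64/5)+2·16)+(64/5)²·(16-(64/5))²)/(120·16·100000) = 17408/5859375 rad
Load 3 — applied couple M₀=8 kN·m at a=32/5 m (b=L-a=48/5):
  θ_3 = (R_Ax²/2 - M_Ax - M₀(x-a))/EI  [x>a] with R_A=18/25, M_A=24/25 = ((18/25)·(64/5)²/2 - (24/25)·(64/5) - 8·((64/5)-(32/5)))/100000 = -88/1953125 rad
Load 4 — point force P=17 kN at a=4 m (b=L-a=12):
  θ_4 = Pa²(L-x)(2bL-(3b+a)(L-x))/(2L³EI)  [x>a] = 17·4²·(16-(64/5))·(2·12·16-(3·12+4)·(16-(64/5)))/(2·16³·100000) = 17/62500 rad
Superposition: θ = Σ θ_i = 75257/23437500 rad ≈ 0.003211 rad

θ(64/5) = 75257/23437500 rad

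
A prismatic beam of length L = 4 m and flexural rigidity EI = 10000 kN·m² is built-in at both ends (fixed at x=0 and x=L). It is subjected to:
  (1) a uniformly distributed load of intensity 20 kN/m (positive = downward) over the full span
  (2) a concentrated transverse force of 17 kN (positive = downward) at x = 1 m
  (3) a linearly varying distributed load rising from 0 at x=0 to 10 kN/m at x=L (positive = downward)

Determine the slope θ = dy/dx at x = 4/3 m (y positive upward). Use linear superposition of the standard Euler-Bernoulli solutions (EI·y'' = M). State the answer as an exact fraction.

Load 1 — uniform load w=20 kN/m over full span:
  θ_1 = -wx(L-x)(L-2x)/(12EI) = -20·(4/3)·(4-(4/3))·(4-2·(4/3))/(12·10000) = -8/10125 rad
Load 2 — point force P=17 kN at a=1 m (b=L-a=3):
  θ_2 = Pa²(L-x)(2bL-(3b+a)(L-x))/(2L³EI)  [x>a] = 17·1²·(4-(4/3))·(2·3·4-(3·3+1)·(4-(4/3)))/(2·4³·10000) = -17/180000 rad
Load 3 — triangular load w₀=10 kN/m (0→w₀ over full span):
  θ_3 = -w₀(2x(L-x)(L-2x)(x+2L)+x²(L-x)²)/(120LEI) = -10·(2·(4/3)·(4-(4/3))·(4-2·(4/3))·((4/3)+2·4)+(4/3)²·(4-(4/3))²)/(120·4·10000) = -32/151875 rad
Superposition: θ = Σ θ_i = -5323/4860000 rad ≈ -0.001095 rad

θ(4/3) = -5323/4860000 rad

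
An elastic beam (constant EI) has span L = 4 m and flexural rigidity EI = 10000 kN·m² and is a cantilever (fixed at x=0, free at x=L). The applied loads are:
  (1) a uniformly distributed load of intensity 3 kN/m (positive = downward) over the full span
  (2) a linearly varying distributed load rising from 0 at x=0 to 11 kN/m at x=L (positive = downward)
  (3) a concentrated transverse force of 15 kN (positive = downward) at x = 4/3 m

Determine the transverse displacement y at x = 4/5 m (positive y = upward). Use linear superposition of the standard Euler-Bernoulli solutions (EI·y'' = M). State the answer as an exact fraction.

y(4/5) = -84172/29296875 m

Load 1 — uniform load w=3 kN/m over full span:
  y_1 = -wx²(x²-4Lx+6L²)/(24EI) = -3·(4/5)²·((4/5)²-4·4·(4/5)+6·4²)/(24·10000) = -262/390625 m
Load 2 — triangular load w₀=11 kN/m (0→w₀ over full span):
  y_2 = (w₀Lx³/12-w₀L²x²/6-w₀x⁵/(120L))/EI = (11·4·(4/5)³/12-11·4²·(4/5)²/6-11·(4/5)⁵/(120·4))/10000 = -49522/29296875 m
Load 3 — point force P=15 kN at a=4/3 m (b=L-a=8/3):
  y_3 = -Px²(3a-x)/(6EI)  [x≤a] = -15·(4/5)²·(3·(4/3)-(4/5))/(6·10000) = -8/15625 m
Superposition: y = Σ y_i = -84172/29296875 m ≈ -0.002873 m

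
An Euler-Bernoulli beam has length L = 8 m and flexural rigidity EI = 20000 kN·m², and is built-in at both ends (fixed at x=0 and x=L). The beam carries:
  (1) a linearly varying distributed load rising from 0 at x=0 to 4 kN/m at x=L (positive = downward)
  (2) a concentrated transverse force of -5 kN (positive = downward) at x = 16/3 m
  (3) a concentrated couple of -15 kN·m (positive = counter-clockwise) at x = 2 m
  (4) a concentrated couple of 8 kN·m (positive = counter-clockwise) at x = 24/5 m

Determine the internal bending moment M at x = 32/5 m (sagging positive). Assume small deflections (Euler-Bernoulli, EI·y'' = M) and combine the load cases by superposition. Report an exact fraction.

M(32/5) = -13891/6000 kN·m

Load 1 — triangular load w₀=4 kN/m (0→w₀ over full span):
  M_1 = 3w₀Lx/20 - w₀L²/30 - w₀x³/(6L) = 3·4·8·(32/5)/20 - 4·8²/30 - 4·(32/5)³/(6·8) = 128/375 kN·m
Load 2 — point force P=-5 kN at a=16/3 m (b=L-a=8/3):
  M_2 = Pa²(a+3b)(L-x)/L³ - Pa²b/L²  [x>a] = (-5)·(16/3)²·((16/3)+3·(8/3))·(8-(32/5))/8³ - (-5)·(16/3)²·(8/3)/8² = 0 kN·m
Load 3 — applied couple M₀=-15 kN·m at a=2 m (b=L-a=6):
  M_3 = R_Ax - M_A - M₀  [x>a] with R_A=-135/64, M_A=45/16 = (-135/64)·(32/5) - (45/16) - (-15) = -21/16 kN·m
Load 4 — applied couple M₀=8 kN·m at a=24/5 m (b=L-a=16/5):
  M_4 = R_Ax - M_A - M₀  [x>a] with R_A=36/25, M_A=64/25 = (36/25)·(32/5) - (64/25) - 8 = -168/125 kN·m
Superposition: M = Σ M_i = -13891/6000 kN·m ≈ -2.315167 kN·m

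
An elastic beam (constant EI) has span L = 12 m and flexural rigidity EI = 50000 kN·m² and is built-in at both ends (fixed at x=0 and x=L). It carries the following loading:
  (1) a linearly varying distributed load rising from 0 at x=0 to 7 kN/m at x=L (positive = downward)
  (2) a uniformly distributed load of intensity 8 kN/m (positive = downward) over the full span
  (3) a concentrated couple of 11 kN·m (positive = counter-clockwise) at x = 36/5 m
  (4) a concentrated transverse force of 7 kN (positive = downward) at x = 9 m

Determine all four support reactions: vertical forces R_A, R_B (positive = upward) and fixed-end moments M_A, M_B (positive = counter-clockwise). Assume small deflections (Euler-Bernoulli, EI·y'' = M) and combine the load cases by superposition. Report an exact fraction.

Load 1 — triangular load w₀=7 kN/m (0→w₀ over full span):
  R_A = 3w₀L/20 = 3·7·12/20 = 63/5 kN
  M_A = w₀L²/30 = 7·12²/30 = 168/5 kN·m
  R_B = 7w₀L/20 = 7·7·12/20 = 147/5 kN
  M_B = -w₀L²/20 = -7·12²/20 = -252/5 kN·m
Load 2 — uniform load w=8 kN/m over full span:
  R_A = wL/2 = 8·12/2 = 48 kN
  M_A = wL²/12 = 8·12²/12 = 96 kN·m
  R_B = wL/2 = 8·12/2 = 48 kN
  M_B = -wL²/12 = -8·12²/12 = -96 kN·m
Load 3 — applied couple M₀=11 kN·m at a=36/5 m (b=L-a=24/5):
  R_A = 6M₀ab/L³ = 6·11·(36/5)·(24/5)/12³ = 33/25 kN
  M_A = M₀b(2a-b)/L² = 11·(24/5)·(2·(36/5)-(24/5))/12² = 88/25 kN·m
  R_B = -6M₀ab/L³ = -6·11·(36/5)·(24/5)/12³ = -33/25 kN
  M_B = M₀a(2b-a)/L² = 11·(36/5)·(2·(24/5)-(36/5))/12² = 33/25 kN·m
Load 4 — point force P=7 kN at a=9 m (b=L-a=3):
  R_A = Pb²(3a+b)/L³ = 7·3²·(3·9+3)/12³ = 35/32 kN
  M_A = Pab²/L² = 7·9·3²/12² = 63/16 kN·m
  R_B = Pa²(a+3b)/L³ = 7·9²·(9+3·3)/12³ = 189/32 kN
  M_B = -Pa²b/L² = -7·9²·3/12² = -189/16 kN·m
Superposition: R_A = 50411/800 kN, M_A = 54823/400 kN·m, R_B = 65589/800 kN, M_B = -62757/400 kN·m

R_A = 50411/800 kN, M_A = 54823/400 kN·m, R_B = 65589/800 kN, M_B = -62757/400 kN·m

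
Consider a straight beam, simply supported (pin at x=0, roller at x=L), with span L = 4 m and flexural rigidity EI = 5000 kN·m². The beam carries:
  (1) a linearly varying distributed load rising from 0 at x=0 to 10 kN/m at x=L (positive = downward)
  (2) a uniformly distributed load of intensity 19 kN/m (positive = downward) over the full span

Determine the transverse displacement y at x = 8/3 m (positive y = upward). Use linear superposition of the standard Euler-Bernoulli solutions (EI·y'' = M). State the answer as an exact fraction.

y(8/3) = -6376/455625 m

Load 1 — triangular load w₀=10 kN/m (0→w₀ over full span):
  y_1 = -w₀x(7L⁴-10L²x²+3x⁴)/(360LEI) = -10·(8/3)·(7·4⁴-10·4²·(8/3)²+3·(8/3)⁴)/(360·4·5000) = -272/91125 m
Load 2 — uniform load w=19 kN/m over full span:
  y_2 = -wx(L³-2Lx²+x³)/(24EI) = -19·(8/3)·(4³-2·4·(8/3)²+(8/3)³)/(24·5000) = -1672/151875 m
Superposition: y = Σ y_i = -6376/455625 m ≈ -0.013994 m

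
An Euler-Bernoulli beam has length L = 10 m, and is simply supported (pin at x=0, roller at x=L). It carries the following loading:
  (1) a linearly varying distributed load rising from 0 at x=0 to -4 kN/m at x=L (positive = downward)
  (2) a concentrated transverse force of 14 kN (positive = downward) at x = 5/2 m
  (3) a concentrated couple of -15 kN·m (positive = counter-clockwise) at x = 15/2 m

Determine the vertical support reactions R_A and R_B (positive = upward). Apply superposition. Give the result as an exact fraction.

R_A = 7/3 kN, R_B = -25/3 kN

Load 1 — triangular load w₀=-4 kN/m (0→w₀ over full span):
  R_A = w₀L/6 = (-4)·10/6 = -20/3 kN
  R_B = w₀L/3 = (-4)·10/3 = -40/3 kN
Load 2 — point force P=14 kN at a=5/2 m (b=L-a=15/2):
  R_A = Pb/L = 14·(15/2)/10 = 21/2 kN
  R_B = Pa/L = 14·(5/2)/10 = 7/2 kN
Load 3 — applied couple M₀=-15 kN·m at a=15/2 m (b=L-a=5/2):
  R_A = M₀/L = (-15)/10 = -3/2 kN
  R_B = -M₀/L = -(-15)/10 = 3/2 kN
Superposition: R_A = 7/3 kN, R_B = -25/3 kN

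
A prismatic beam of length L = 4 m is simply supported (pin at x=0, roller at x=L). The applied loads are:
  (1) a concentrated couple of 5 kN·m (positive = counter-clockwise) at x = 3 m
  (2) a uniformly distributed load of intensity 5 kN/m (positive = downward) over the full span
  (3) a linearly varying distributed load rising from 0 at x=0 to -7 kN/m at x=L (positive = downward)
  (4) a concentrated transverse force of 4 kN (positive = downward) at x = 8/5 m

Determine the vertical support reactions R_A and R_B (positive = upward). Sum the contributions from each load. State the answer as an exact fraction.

Load 1 — applied couple M₀=5 kN·m at a=3 m (b=L-a=1):
  R_A = M₀/L = 5/4 kN
  R_B = -M₀/L = -5/4 kN
Load 2 — uniform load w=5 kN/m over full span:
  R_A = wL/2 = 5·4/2 = 10 kN
  R_B = wL/2 = 5·4/2 = 10 kN
Load 3 — triangular load w₀=-7 kN/m (0→w₀ over full span):
  R_A = w₀L/6 = (-7)·4/6 = -14/3 kN
  R_B = w₀L/3 = (-7)·4/3 = -28/3 kN
Load 4 — point force P=4 kN at a=8/5 m (b=L-a=12/5):
  R_A = Pb/L = 4·(12/5)/4 = 12/5 kN
  R_B = Pa/L = 4·(8/5)/4 = 8/5 kN
Superposition: R_A = 539/60 kN, R_B = 61/60 kN

R_A = 539/60 kN, R_B = 61/60 kN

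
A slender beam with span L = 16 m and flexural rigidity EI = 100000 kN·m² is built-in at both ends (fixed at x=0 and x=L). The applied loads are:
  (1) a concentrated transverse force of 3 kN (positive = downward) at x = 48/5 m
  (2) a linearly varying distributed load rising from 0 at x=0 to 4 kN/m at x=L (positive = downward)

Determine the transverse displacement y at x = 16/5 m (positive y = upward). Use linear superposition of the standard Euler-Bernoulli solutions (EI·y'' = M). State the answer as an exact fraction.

Load 1 — point force P=3 kN at a=48/5 m (b=L-a=32/5):
  y_1 = -Pb²x²(3aL-(3a+b)x)/(6L³EI)  [x≤a] = -3·(32/5)²·(16/5)²·(3·(48/5)·16-(3·(48/5)+(32/5))·(16/5))/(6·16³·100000) = -8704/48828125 m
Load 2 — triangular load w₀=4 kN/m (0→w₀ over full span):
  y_2 = -w₀x²(L-x)²(x+2L)/(120LEI) = -4·(16/5)²·(16-(16/5))²·((16/5)+2·16)/(120·16·100000) = -180224/146484375 m
Superposition: y = Σ y_i = -206336/146484375 m ≈ -0.001409 m

y(16/5) = -206336/146484375 m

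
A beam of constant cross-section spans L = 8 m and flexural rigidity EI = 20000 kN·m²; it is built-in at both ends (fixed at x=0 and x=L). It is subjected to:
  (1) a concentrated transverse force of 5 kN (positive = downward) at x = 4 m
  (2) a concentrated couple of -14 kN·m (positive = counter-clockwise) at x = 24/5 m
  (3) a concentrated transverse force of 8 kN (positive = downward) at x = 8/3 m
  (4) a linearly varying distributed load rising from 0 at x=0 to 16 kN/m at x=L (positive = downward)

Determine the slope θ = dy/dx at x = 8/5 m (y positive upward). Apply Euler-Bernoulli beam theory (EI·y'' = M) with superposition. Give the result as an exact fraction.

θ(8/5) = -82321/42187500 rad

Load 1 — point force P=5 kN at a=4 m (b=L-a=4):
  θ_1 = -Pb²x(2aL-(3a+b)x)/(2L³EI)  [x≤a] = -5·4²·(8/5)·(2·4·8-(3·4+4)·(8/5))/(2·8³·20000) = -3/12500 rad
Load 2 — applied couple M₀=-14 kN·m at a=24/5 m (b=L-a=16/5):
  θ_2 = (R_Ax²/2 - M_Ax)/EI  [x≤a] with R_A=-63/25, M_A=-112/25 = ((-63/25)·(8/5)²/2 - (-112/25)·(8/5))/20000 = 77/390625 rad
Load 3 — point force P=8 kN at a=8/3 m (b=L-a=16/3):
  θ_3 = -Pb²x(2aL-(3a+b)x)/(2L³EI)  [x≤a] = -8·(16/3)²·(8/5)·(2·(8/3)·8-(3·(8/3)+(16/3))·(8/5))/(2·8³·20000) = -32/84375 rad
Load 4 — triangular load w₀=16 kN/m (0→w₀ over full span):
  θ_4 = -w₀(2x(L-x)(L-2x)(x+2L)+x²(L-x)²)/(120LEI) = -16·(2·(8/5)·(8-(8/5))·(8-2·(8/5))·((8/5)+2·8)+(8/5)²·(8-(8/5))²)/(120·8·20000) = -1792/1171875 rad
Superposition: θ = Σ θ_i = -82321/42187500 rad ≈ -0.001951 rad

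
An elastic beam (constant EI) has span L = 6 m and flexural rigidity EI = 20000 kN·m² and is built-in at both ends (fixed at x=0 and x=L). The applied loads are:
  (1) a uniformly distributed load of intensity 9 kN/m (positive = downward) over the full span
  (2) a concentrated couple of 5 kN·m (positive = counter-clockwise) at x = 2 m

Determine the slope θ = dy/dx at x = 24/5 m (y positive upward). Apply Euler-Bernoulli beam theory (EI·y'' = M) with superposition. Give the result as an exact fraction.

θ(24/5) = 897/1250000 rad

Load 1 — uniform load w=9 kN/m over full span:
  θ_1 = -wx(L-x)(L-2x)/(12EI) = -9·(24/5)·(6-(24/5))·(6-2·(24/5))/(12·20000) = 243/312500 rad
Load 2 — applied couple M₀=5 kN·m at a=2 m (b=L-a=4):
  θ_2 = (R_Ax²/2 - M_Ax - M₀(x-a))/EI  [x>a] with R_A=10/9, M_A=0 = ((10/9)·(24/5)²/2 - 0·(24/5) - 5·((24/5)-2))/20000 = -3/50000 rad
Superposition: θ = Σ θ_i = 897/1250000 rad ≈ 0.000718 rad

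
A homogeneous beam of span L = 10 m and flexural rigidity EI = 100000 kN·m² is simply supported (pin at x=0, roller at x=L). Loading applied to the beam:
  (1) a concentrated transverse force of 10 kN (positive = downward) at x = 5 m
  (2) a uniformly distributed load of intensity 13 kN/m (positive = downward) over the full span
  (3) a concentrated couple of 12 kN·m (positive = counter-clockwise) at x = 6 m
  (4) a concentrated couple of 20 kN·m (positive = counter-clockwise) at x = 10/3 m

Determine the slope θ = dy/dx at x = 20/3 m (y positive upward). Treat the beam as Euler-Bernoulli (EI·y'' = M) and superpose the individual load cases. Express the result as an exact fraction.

θ(20/3) = 237071/81000000 rad

Load 1 — point force P=10 kN at a=5 m (b=L-a=5):
  θ_1 = -Pa(2L²-6Lx+3x²+a²)/(6LEI)  [x>a] = -10·5·(2·10²-6·10·(20/3)+3·(20/3)²+5²)/(6·10·100000) = 1/2880 rad
Load 2 — uniform load w=13 kN/m over full span:
  θ_2 = -w(L³-6Lx²+4x³)/(24EI) = -13·(10³-6·10·(20/3)²+4·(20/3)³)/(24·100000) = 169/64800 rad
Load 3 — applied couple M₀=12 kN·m at a=6 m (b=L-a=4):
  θ_3 = (M₀x²/(2L)-M₀(x-a)+C₁)/EI  [x>a] with C₁=M₀(3b²-L²)/(6L)=-52/5 = (12·(20/3)²/(2·10)-12·((20/3)-6)+(-52/5))/100000 = 31/375000 rad
Load 4 — applied couple M₀=20 kN·m at a=10/3 m (b=L-a=20/3):
  θ_4 = (M₀x²/(2L)-M₀(x-a)+C₁)/EI  [x>a] with C₁=M₀(3b²-L²)/(6L)=100/9 = (20·(20/3)²/(2·10)-20·((20/3)-(10/3))+(100/9))/100000 = -1/9000 rad
Superposition: θ = Σ θ_i = 237071/81000000 rad ≈ 0.002927 rad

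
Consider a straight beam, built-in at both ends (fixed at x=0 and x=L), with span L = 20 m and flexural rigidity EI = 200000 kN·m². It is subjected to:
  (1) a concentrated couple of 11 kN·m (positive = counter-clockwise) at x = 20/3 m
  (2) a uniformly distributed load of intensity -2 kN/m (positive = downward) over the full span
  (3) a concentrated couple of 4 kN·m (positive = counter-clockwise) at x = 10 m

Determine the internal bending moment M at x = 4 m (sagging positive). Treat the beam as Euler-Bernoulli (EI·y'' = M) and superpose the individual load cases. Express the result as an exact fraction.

M(4) = 29/5 kN·m

Load 1 — applied couple M₀=11 kN·m at a=20/3 m (b=L-a=40/3):
  M_1 = R_Ax - M_A  [x≤a] with R_A=11/15, M_A=0 = (11/15)·4 - 0 = 44/15 kN·m
Load 2 — uniform load w=-2 kN/m over full span:
  M_2 = wLx/2 - wL²/12 - wx²/2 = (-2)·20·4/2 - (-2)·20²/12 - (-2)·4²/2 = 8/3 kN·m
Load 3 — applied couple M₀=4 kN·m at a=10 m (b=L-a=10):
  M_3 = R_Ax - M_A  [x≤a] with R_A=3/10, M_A=1 = (3/10)·4 - 1 = 1/5 kN·m
Superposition: M = Σ M_i = 29/5 kN·m ≈ 5.800000 kN·m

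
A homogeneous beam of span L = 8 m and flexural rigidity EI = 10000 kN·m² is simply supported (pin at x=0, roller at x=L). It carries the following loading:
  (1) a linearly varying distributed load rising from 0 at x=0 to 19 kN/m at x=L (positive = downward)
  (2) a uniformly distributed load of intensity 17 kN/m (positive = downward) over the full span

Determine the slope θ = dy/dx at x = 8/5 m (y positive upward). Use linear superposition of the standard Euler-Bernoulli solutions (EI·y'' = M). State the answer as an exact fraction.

Load 1 — triangular load w₀=19 kN/m (0→w₀ over full span):
  θ_1 = -w₀(7L⁴-30L²x²+15x⁴)/(360LEI) = -19·(7·8⁴-30·8²·(8/5)²+15·(8/5)⁴)/(360·8·10000) = -55328/3515625 rad
Load 2 — uniform load w=17 kN/m over full span:
  θ_2 = -w(L³-6Lx²+4x³)/(24EI) = -17·(8³-6·8·(8/5)²+4·(8/5)³)/(24·10000) = -2244/78125 rad
Superposition: θ = Σ θ_i = -156308/3515625 rad ≈ -0.044461 rad

θ(8/5) = -156308/3515625 rad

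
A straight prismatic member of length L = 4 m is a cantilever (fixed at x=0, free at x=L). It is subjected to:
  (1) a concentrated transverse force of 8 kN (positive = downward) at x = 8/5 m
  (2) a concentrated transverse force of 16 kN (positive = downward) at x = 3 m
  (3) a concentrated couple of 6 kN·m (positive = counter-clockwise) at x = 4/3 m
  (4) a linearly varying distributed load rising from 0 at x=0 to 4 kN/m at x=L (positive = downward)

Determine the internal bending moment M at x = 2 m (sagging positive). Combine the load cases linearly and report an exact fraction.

Load 1 — point force P=8 kN at a=8/5 m (b=L-a=12/5):
  M_1 = 0  [x>a] = 0 kN·m
Load 2 — point force P=16 kN at a=3 m (b=L-a=1):
  M_2 = -P(a-x)  [x≤a] = -16·(3-2) = -16 kN·m
Load 3 — applied couple M₀=6 kN·m at a=4/3 m (b=L-a=8/3):
  M_3 = 0  [x>a] = 0 kN·m
Load 4 — triangular load w₀=4 kN/m (0→w₀ over full span):
  M_4 = w₀Lx/2 - w₀L²/3 - w₀x³/(6L) = 4·4·2/2 - 4·4²/3 - 4·2³/(6·4) = -20/3 kN·m
Superposition: M = Σ M_i = -68/3 kN·m ≈ -22.666667 kN·m

M(2) = -68/3 kN·m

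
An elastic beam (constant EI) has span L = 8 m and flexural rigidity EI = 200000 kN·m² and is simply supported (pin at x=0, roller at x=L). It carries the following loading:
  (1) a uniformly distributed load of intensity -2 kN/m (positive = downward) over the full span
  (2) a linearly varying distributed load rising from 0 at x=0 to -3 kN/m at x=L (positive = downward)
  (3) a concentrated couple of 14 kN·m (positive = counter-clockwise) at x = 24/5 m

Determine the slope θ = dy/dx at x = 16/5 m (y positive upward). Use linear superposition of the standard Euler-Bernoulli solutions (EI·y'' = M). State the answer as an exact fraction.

Load 1 — uniform load w=-2 kN/m over full span:
  θ_1 = -w(L³-6Lx²+4x³)/(24EI) = -(-2)·(8³-6·8·(16/5)²+4·(16/5)³)/(24·200000) = 74/1171875 rad
Load 2 — triangular load w₀=-3 kN/m (0→w₀ over full span):
  θ_2 = -w₀(7L⁴-30L²x²+15x⁴)/(360LEI) = -(-3)·(7·8⁴-30·8²·(16/5)²+15·(16/5)⁴)/(360·8·200000) = 323/5859375 rad
Load 3 — applied couple M₀=14 kN·m at a=24/5 m (b=L-a=16/5):
  θ_3 = (M₀x²/(2L)+C₁)/EI  [x≤a] with C₁=M₀(3b²-L²)/(6L)=-728/75 = (14·(16/5)²/(2·8)+(-728/75))/200000 = -7/1875000 rad
Superposition: θ = Σ θ_i = 5369/46875000 rad ≈ 0.000115 rad

θ(16/5) = 5369/46875000 rad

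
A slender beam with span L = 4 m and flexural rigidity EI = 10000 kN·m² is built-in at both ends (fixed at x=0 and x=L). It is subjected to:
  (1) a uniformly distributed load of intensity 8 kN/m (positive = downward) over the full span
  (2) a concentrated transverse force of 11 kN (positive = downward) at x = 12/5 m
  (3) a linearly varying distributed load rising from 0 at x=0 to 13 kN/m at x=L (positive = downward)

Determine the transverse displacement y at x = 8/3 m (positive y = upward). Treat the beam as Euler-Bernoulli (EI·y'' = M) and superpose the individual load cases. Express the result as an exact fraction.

Load 1 — uniform load w=8 kN/m over full span:
  y_1 = -wx²(L-x)²/(24EI) = -8·(8/3)²·(4-(8/3))²/(24·10000) = -64/151875 m
Load 2 — point force P=11 kN at a=12/5 m (b=L-a=8/5):
  y_2 = -Pa²(L-x)²(3bL-(3b+a)(L-x))/(6L³EI)  [x>a] = -11·(12/5)²·(4-(8/3))²·(3·(8/5)·4-(3·(8/5)+(12/5))·(4-(8/3)))/(6·4³·10000) = -22/78125 m
Load 3 — triangular load w₀=13 kN/m (0→w₀ over full span):
  y_3 = -w₀x²(L-x)²(x+2L)/(120LEI) = -13·(8/3)²·(4-(8/3))²·((8/3)+2·4)/(120·4·10000) = -832/2278125 m
Superposition: y = Σ y_i = -60838/56953125 m ≈ -0.001068 m

y(8/3) = -60838/56953125 m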